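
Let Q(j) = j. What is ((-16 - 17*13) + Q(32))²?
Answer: 42025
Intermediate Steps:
((-16 - 17*13) + Q(32))² = ((-16 - 17*13) + 32)² = ((-16 - 221) + 32)² = (-237 + 32)² = (-205)² = 42025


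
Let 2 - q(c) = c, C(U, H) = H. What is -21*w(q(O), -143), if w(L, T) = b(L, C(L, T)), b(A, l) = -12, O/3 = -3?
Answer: 252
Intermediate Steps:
O = -9 (O = 3*(-3) = -9)
q(c) = 2 - c
w(L, T) = -12
-21*w(q(O), -143) = -21*(-12) = 252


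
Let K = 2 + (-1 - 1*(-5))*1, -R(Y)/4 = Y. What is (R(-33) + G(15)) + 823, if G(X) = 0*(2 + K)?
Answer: 955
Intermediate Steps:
R(Y) = -4*Y
K = 6 (K = 2 + (-1 + 5)*1 = 2 + 4*1 = 2 + 4 = 6)
G(X) = 0 (G(X) = 0*(2 + 6) = 0*8 = 0)
(R(-33) + G(15)) + 823 = (-4*(-33) + 0) + 823 = (132 + 0) + 823 = 132 + 823 = 955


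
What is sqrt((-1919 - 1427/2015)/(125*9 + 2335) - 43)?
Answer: I*sqrt(5292716351182)/348595 ≈ 6.5996*I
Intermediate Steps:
sqrt((-1919 - 1427/2015)/(125*9 + 2335) - 43) = sqrt((-1919 - 1427*1/2015)/(1125 + 2335) - 43) = sqrt((-1919 - 1427/2015)/3460 - 43) = sqrt(-3868212/2015*1/3460 - 43) = sqrt(-967053/1742975 - 43) = sqrt(-75914978/1742975) = I*sqrt(5292716351182)/348595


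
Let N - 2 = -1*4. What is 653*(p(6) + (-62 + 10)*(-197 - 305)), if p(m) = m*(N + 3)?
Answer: 17049830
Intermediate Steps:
N = -2 (N = 2 - 1*4 = 2 - 4 = -2)
p(m) = m (p(m) = m*(-2 + 3) = m*1 = m)
653*(p(6) + (-62 + 10)*(-197 - 305)) = 653*(6 + (-62 + 10)*(-197 - 305)) = 653*(6 - 52*(-502)) = 653*(6 + 26104) = 653*26110 = 17049830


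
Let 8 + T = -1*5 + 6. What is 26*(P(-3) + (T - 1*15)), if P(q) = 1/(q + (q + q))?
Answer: -5174/9 ≈ -574.89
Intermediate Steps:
T = -7 (T = -8 + (-1*5 + 6) = -8 + (-5 + 6) = -8 + 1 = -7)
P(q) = 1/(3*q) (P(q) = 1/(q + 2*q) = 1/(3*q))
26*(P(-3) + (T - 1*15)) = 26*((1/3)/(-3) + (-7 - 1*15)) = 26*((1/3)*(-1/3) + (-7 - 15)) = 26*(-1/9 - 22) = 26*(-199/9) = -5174/9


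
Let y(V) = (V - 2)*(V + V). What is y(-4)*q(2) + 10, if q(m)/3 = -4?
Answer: -566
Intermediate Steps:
q(m) = -12 (q(m) = 3*(-4) = -12)
y(V) = 2*V*(-2 + V) (y(V) = (-2 + V)*(2*V) = 2*V*(-2 + V))
y(-4)*q(2) + 10 = (2*(-4)*(-2 - 4))*(-12) + 10 = (2*(-4)*(-6))*(-12) + 10 = 48*(-12) + 10 = -576 + 10 = -566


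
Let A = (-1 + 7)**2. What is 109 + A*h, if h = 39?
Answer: 1513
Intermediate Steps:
A = 36 (A = 6**2 = 36)
109 + A*h = 109 + 36*39 = 109 + 1404 = 1513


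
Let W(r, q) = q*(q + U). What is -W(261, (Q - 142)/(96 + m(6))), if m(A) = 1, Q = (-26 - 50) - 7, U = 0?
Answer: -50625/9409 ≈ -5.3805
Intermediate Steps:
Q = -83 (Q = -76 - 7 = -83)
W(r, q) = q² (W(r, q) = q*(q + 0) = q*q = q²)
-W(261, (Q - 142)/(96 + m(6))) = -((-83 - 142)/(96 + 1))² = -(-225/97)² = -1*50625/9409 = -50625/9409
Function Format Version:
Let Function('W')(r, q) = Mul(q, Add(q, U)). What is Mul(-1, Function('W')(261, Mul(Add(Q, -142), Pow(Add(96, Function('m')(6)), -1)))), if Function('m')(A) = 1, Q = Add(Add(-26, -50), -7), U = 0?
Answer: Rational(-50625, 9409) ≈ -5.3805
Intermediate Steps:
Q = -83 (Q = Add(-76, -7) = -83)
Function('W')(r, q) = Pow(q, 2) (Function('W')(r, q) = Mul(q, Add(q, 0)) = Mul(q, q) = Pow(q, 2))
Mul(-1, Function('W')(261, Mul(Add(Q, -142), Pow(Add(96, Function('m')(6)), -1)))) = Mul(-1, Pow(Mul(Add(-83, -142), Pow(Add(96, 1), -1)), 2)) = Mul(-1, Pow(Mul(-225, Pow(97, -1)), 2)) = Mul(-1, Pow(Mul(-225, Rational(1, 97)), 2)) = Mul(-1, Pow(Rational(-225, 97), 2)) = Mul(-1, Rational(50625, 9409)) = Rational(-50625, 9409)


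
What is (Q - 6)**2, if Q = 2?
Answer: 16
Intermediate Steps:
(Q - 6)**2 = (2 - 6)**2 = (-4)**2 = 16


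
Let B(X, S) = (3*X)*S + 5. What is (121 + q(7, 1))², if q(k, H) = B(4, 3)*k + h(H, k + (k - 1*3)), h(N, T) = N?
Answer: 167281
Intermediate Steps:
B(X, S) = 5 + 3*S*X (B(X, S) = 3*S*X + 5 = 5 + 3*S*X)
q(k, H) = H + 41*k (q(k, H) = (5 + 3*3*4)*k + H = (5 + 36)*k + H = 41*k + H = H + 41*k)
(121 + q(7, 1))² = (121 + (1 + 41*7))² = (121 + (1 + 287))² = (121 + 288)² = 409² = 167281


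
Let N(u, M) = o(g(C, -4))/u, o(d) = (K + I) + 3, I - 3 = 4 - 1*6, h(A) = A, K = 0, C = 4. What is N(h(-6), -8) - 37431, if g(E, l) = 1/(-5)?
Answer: -112295/3 ≈ -37432.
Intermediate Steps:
g(E, l) = -⅕
I = 1 (I = 3 + (4 - 1*6) = 3 + (4 - 6) = 3 - 2 = 1)
o(d) = 4 (o(d) = (0 + 1) + 3 = 1 + 3 = 4)
N(u, M) = 4/u
N(h(-6), -8) - 37431 = 4/(-6) - 37431 = 4*(-⅙) - 37431 = -⅔ - 37431 = -112295/3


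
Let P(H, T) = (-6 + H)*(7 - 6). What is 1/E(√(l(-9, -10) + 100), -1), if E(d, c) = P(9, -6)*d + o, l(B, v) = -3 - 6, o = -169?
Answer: -13/2134 - 3*√91/27742 ≈ -0.0071234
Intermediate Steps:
P(H, T) = -6 + H (P(H, T) = (-6 + H)*1 = -6 + H)
l(B, v) = -9
E(d, c) = -169 + 3*d (E(d, c) = (-6 + 9)*d - 169 = 3*d - 169 = -169 + 3*d)
1/E(√(l(-9, -10) + 100), -1) = 1/(-169 + 3*√(-9 + 100)) = 1/(-169 + 3*√91)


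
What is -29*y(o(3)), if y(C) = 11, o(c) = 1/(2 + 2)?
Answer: -319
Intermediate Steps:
o(c) = ¼ (o(c) = 1/4 = ¼)
-29*y(o(3)) = -29*11 = -319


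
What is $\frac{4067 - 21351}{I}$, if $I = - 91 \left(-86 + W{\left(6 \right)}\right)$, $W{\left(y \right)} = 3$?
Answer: $- \frac{17284}{7553} \approx -2.2884$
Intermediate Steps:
$I = 7553$ ($I = - 91 \left(-86 + 3\right) = \left(-91\right) \left(-83\right) = 7553$)
$\frac{4067 - 21351}{I} = \frac{4067 - 21351}{7553} = \left(4067 - 21351\right) \frac{1}{7553} = \left(-17284\right) \frac{1}{7553} = - \frac{17284}{7553}$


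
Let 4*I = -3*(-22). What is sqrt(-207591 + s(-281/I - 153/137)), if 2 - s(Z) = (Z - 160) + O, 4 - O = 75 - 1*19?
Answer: I*sqrt(4238299039854)/4521 ≈ 455.37*I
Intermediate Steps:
O = -52 (O = 4 - (75 - 1*19) = 4 - (75 - 19) = 4 - 1*56 = 4 - 56 = -52)
I = 33/2 (I = (-3*(-22))/4 = (1/4)*66 = 33/2 ≈ 16.500)
s(Z) = 214 - Z (s(Z) = 2 - ((Z - 160) - 52) = 2 - ((-160 + Z) - 52) = 2 - (-212 + Z) = 2 + (212 - Z) = 214 - Z)
sqrt(-207591 + s(-281/I - 153/137)) = sqrt(-207591 + (214 - (-281/33/2 - 153/137))) = sqrt(-207591 + (214 - (-281*2/33 - 153*1/137))) = sqrt(-207591 + (214 - (-562/33 - 153/137))) = sqrt(-207591 + (214 - 1*(-82043/4521))) = sqrt(-207591 + (214 + 82043/4521)) = sqrt(-207591 + 1049537/4521) = sqrt(-937469374/4521) = I*sqrt(4238299039854)/4521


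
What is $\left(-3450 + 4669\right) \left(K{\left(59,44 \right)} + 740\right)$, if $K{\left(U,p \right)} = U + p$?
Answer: $1027617$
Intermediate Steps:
$\left(-3450 + 4669\right) \left(K{\left(59,44 \right)} + 740\right) = \left(-3450 + 4669\right) \left(\left(59 + 44\right) + 740\right) = 1219 \left(103 + 740\right) = 1219 \cdot 843 = 1027617$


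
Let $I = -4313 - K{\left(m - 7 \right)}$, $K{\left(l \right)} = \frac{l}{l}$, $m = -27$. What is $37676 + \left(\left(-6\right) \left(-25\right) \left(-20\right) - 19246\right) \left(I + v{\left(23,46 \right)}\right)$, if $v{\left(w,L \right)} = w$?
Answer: $95495262$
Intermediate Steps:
$K{\left(l \right)} = 1$
$I = -4314$ ($I = -4313 - 1 = -4314$)
$37676 + \left(\left(-6\right) \left(-25\right) \left(-20\right) - 19246\right) \left(I + v{\left(23,46 \right)}\right) = 37676 + \left(\left(-6\right) \left(-25\right) \left(-20\right) - 19246\right) \left(-4314 + 23\right) = 37676 + \left(150 \left(-20\right) - 19246\right) \left(-4291\right) = 37676 + \left(-3000 - 19246\right) \left(-4291\right) = 37676 - -95457586 = 37676 + 95457586 = 95495262$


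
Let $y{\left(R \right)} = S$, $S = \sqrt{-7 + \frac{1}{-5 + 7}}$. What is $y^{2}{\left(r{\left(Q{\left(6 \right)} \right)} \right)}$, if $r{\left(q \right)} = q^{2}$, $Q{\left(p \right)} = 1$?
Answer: $- \frac{13}{2} \approx -6.5$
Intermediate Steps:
$S = \frac{i \sqrt{26}}{2}$ ($S = \sqrt{-7 + \frac{1}{2}} = \sqrt{- \frac{13}{2}} = \frac{i \sqrt{26}}{2} \approx 2.5495 i$)
$y{\left(R \right)} = \frac{i \sqrt{26}}{2}$
$y^{2}{\left(r{\left(Q{\left(6 \right)} \right)} \right)} = \left(\frac{i \sqrt{26}}{2}\right)^{2} = - \frac{13}{2}$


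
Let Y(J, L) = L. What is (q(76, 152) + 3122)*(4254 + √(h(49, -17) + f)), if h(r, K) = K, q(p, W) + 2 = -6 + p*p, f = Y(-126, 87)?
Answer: 37818060 + 8890*√70 ≈ 3.7892e+7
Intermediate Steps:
f = 87
q(p, W) = -8 + p² (q(p, W) = -2 + (-6 + p*p) = -2 + (-6 + p²) = -8 + p²)
(q(76, 152) + 3122)*(4254 + √(h(49, -17) + f)) = ((-8 + 76²) + 3122)*(4254 + √(-17 + 87)) = ((-8 + 5776) + 3122)*(4254 + √70) = (5768 + 3122)*(4254 + √70) = 8890*(4254 + √70) = 37818060 + 8890*√70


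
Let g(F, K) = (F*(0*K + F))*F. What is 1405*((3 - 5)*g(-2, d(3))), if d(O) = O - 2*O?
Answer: 22480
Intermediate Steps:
d(O) = -O
g(F, K) = F³ (g(F, K) = (F*(0 + F))*F = (F*F)*F = F²*F = F³)
1405*((3 - 5)*g(-2, d(3))) = 1405*((3 - 5)*(-2)³) = 1405*(-2*(-8)) = 1405*16 = 22480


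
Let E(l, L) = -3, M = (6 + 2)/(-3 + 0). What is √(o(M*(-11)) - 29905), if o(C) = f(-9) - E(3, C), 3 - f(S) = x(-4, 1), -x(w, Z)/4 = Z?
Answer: I*√29895 ≈ 172.9*I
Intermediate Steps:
x(w, Z) = -4*Z
M = -8/3 (M = 8/(-3) = 8*(-⅓) = -8/3 ≈ -2.6667)
f(S) = 7 (f(S) = 3 - (-4) = 3 - 1*(-4) = 3 + 4 = 7)
o(C) = 10 (o(C) = 7 - 1*(-3) = 7 + 3 = 10)
√(o(M*(-11)) - 29905) = √(10 - 29905) = √(-29895) = I*√29895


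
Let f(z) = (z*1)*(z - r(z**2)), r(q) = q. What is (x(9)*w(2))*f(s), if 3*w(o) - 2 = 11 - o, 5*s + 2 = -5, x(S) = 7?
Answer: 15092/125 ≈ 120.74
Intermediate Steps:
s = -7/5 (s = -2/5 + (1/5)*(-5) = -2/5 - 1 = -7/5 ≈ -1.4000)
w(o) = 13/3 - o/3 (w(o) = 2/3 + (11 - o)/3 = 2/3 + (11/3 - o/3) = 13/3 - o/3)
f(z) = z*(z - z**2) (f(z) = (z*1)*(z - z**2) = z*(z - z**2))
(x(9)*w(2))*f(s) = (7*(13/3 - 1/3*2))*((-7/5)**2*(1 - 1*(-7/5))) = (7*(13/3 - 2/3))*(49*(1 + 7/5)/25) = (7*(11/3))*((49/25)*(12/5)) = (77/3)*(588/125) = 15092/125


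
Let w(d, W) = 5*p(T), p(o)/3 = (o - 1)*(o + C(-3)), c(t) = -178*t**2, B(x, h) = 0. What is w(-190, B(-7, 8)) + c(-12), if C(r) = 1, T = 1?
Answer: -25632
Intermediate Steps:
p(o) = 3*(1 + o)*(-1 + o) (p(o) = 3*((o - 1)*(o + 1)) = 3*((-1 + o)*(1 + o)) = 3*((1 + o)*(-1 + o)) = 3*(1 + o)*(-1 + o))
w(d, W) = 0 (w(d, W) = 5*(-3 + 3*1**2) = 5*(-3 + 3*1) = 5*(-3 + 3) = 5*0 = 0)
w(-190, B(-7, 8)) + c(-12) = 0 - 178*(-12)**2 = 0 - 178*144 = 0 - 25632 = -25632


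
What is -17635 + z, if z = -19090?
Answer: -36725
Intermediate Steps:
-17635 + z = -17635 - 19090 = -36725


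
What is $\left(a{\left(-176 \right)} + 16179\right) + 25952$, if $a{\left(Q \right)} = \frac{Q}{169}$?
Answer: $\frac{7119963}{169} \approx 42130.0$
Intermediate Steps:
$a{\left(Q \right)} = \frac{Q}{169}$ ($a{\left(Q \right)} = Q \frac{1}{169} = \frac{Q}{169}$)
$\left(a{\left(-176 \right)} + 16179\right) + 25952 = \left(\frac{1}{169} \left(-176\right) + 16179\right) + 25952 = \left(- \frac{176}{169} + 16179\right) + 25952 = \frac{2734075}{169} + 25952 = \frac{7119963}{169}$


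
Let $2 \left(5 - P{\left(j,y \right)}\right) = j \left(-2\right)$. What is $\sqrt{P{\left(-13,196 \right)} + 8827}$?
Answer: $\sqrt{8819} \approx 93.91$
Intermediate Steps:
$P{\left(j,y \right)} = 5 + j$ ($P{\left(j,y \right)} = 5 - \frac{j \left(-2\right)}{2} = 5 - \frac{\left(-2\right) j}{2} = 5 + j$)
$\sqrt{P{\left(-13,196 \right)} + 8827} = \sqrt{\left(5 - 13\right) + 8827} = \sqrt{-8 + 8827} = \sqrt{8819}$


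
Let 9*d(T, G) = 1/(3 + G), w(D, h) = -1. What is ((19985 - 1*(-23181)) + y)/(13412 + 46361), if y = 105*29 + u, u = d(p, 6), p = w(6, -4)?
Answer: 3743092/4841613 ≈ 0.77311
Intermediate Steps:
p = -1
d(T, G) = 1/(9*(3 + G))
u = 1/81 (u = 1/(9*(3 + 6)) = (⅑)/9 = (⅑)*(⅑) = 1/81 ≈ 0.012346)
y = 246646/81 (y = 105*29 + 1/81 = 3045 + 1/81 = 246646/81 ≈ 3045.0)
((19985 - 1*(-23181)) + y)/(13412 + 46361) = ((19985 - 1*(-23181)) + 246646/81)/(13412 + 46361) = ((19985 + 23181) + 246646/81)/59773 = (43166 + 246646/81)*(1/59773) = (3743092/81)*(1/59773) = 3743092/4841613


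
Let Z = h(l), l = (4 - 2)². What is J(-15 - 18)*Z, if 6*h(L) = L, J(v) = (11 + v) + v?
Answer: -110/3 ≈ -36.667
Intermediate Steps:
J(v) = 11 + 2*v
l = 4 (l = 2² = 4)
h(L) = L/6
Z = ⅔ (Z = (⅙)*4 = ⅔ ≈ 0.66667)
J(-15 - 18)*Z = (11 + 2*(-15 - 18))*(⅔) = (11 + 2*(-33))*(⅔) = (11 - 66)*(⅔) = -55*⅔ = -110/3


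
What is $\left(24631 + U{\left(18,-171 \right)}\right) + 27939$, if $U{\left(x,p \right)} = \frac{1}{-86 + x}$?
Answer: $\frac{3574759}{68} \approx 52570.0$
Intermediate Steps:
$\left(24631 + U{\left(18,-171 \right)}\right) + 27939 = \left(24631 + \frac{1}{-86 + 18}\right) + 27939 = \left(24631 + \frac{1}{-68}\right) + 27939 = \left(24631 - \frac{1}{68}\right) + 27939 = \frac{1674907}{68} + 27939 = \frac{3574759}{68}$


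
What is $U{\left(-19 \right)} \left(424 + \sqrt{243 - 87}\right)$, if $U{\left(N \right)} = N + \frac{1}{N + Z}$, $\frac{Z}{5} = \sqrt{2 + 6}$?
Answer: $- \frac{1305072}{161} - \frac{6156 \sqrt{39}}{161} - \frac{4240 \sqrt{2}}{161} - \frac{20 \sqrt{78}}{161} \approx -8383.2$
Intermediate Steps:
$Z = 10 \sqrt{2}$ ($Z = 5 \sqrt{2 + 6} = 5 \sqrt{8} = 5 \cdot 2 \sqrt{2} = 10 \sqrt{2} \approx 14.142$)
$U{\left(N \right)} = N + \frac{1}{N + 10 \sqrt{2}}$
$U{\left(-19 \right)} \left(424 + \sqrt{243 - 87}\right) = \frac{1 + \left(-19\right)^{2} + 10 \left(-19\right) \sqrt{2}}{-19 + 10 \sqrt{2}} \left(424 + \sqrt{243 - 87}\right) = \frac{1 + 361 - 190 \sqrt{2}}{-19 + 10 \sqrt{2}} \left(424 + \sqrt{156}\right) = \frac{362 - 190 \sqrt{2}}{-19 + 10 \sqrt{2}} \left(424 + 2 \sqrt{39}\right) = \frac{\left(362 - 190 \sqrt{2}\right) \left(424 + 2 \sqrt{39}\right)}{-19 + 10 \sqrt{2}}$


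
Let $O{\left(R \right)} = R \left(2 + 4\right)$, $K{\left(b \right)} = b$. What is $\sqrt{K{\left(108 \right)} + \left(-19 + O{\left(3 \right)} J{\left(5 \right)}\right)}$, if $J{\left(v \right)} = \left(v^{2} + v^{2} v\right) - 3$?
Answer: $\sqrt{2735} \approx 52.297$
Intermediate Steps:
$J{\left(v \right)} = -3 + v^{2} + v^{3}$ ($J{\left(v \right)} = \left(v^{2} + v^{3}\right) - 3 = -3 + v^{2} + v^{3}$)
$O{\left(R \right)} = 6 R$ ($O{\left(R \right)} = R 6 = 6 R$)
$\sqrt{K{\left(108 \right)} + \left(-19 + O{\left(3 \right)} J{\left(5 \right)}\right)} = \sqrt{108 - \left(19 - 6 \cdot 3 \left(-3 + 5^{2} + 5^{3}\right)\right)} = \sqrt{108 - \left(19 - 18 \left(-3 + 25 + 125\right)\right)} = \sqrt{108 + \left(-19 + 18 \cdot 147\right)} = \sqrt{108 + \left(-19 + 2646\right)} = \sqrt{108 + 2627} = \sqrt{2735}$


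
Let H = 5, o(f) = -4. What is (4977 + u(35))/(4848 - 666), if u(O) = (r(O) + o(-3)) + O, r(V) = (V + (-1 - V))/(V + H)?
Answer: 66773/55760 ≈ 1.1975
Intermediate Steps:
r(V) = -1/(5 + V) (r(V) = (V + (-1 - V))/(V + 5) = -1/(5 + V))
u(O) = -4 + O - 1/(5 + O) (u(O) = (-1/(5 + O) - 4) + O = (-4 - 1/(5 + O)) + O = -4 + O - 1/(5 + O))
(4977 + u(35))/(4848 - 666) = (4977 + (-21 + 35 + 35²)/(5 + 35))/(4848 - 666) = (4977 + (-21 + 35 + 1225)/40)/4182 = (4977 + (1/40)*1239)*(1/4182) = (4977 + 1239/40)*(1/4182) = (200319/40)*(1/4182) = 66773/55760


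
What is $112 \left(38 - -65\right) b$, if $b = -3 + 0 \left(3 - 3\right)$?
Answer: $-34608$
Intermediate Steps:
$b = -3$ ($b = -3 + 0 \left(3 - 3\right) = -3 + 0 \cdot 0 = -3 + 0 = -3$)
$112 \left(38 - -65\right) b = 112 \left(38 - -65\right) \left(-3\right) = 112 \left(38 + 65\right) \left(-3\right) = 112 \cdot 103 \left(-3\right) = 11536 \left(-3\right) = -34608$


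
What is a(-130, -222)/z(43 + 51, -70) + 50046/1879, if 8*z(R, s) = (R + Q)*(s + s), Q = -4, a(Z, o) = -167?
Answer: 79136243/2959425 ≈ 26.740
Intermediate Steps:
z(R, s) = s*(-4 + R)/4 (z(R, s) = ((R - 4)*(s + s))/8 = ((-4 + R)*(2*s))/8 = (2*s*(-4 + R))/8 = s*(-4 + R)/4)
a(-130, -222)/z(43 + 51, -70) + 50046/1879 = -167*(-2/(35*(-4 + (43 + 51)))) + 50046/1879 = -167*(-2/(35*(-4 + 94))) + 50046*(1/1879) = -167/((¼)*(-70)*90) + 50046/1879 = -167/(-1575) + 50046/1879 = -167*(-1/1575) + 50046/1879 = 167/1575 + 50046/1879 = 79136243/2959425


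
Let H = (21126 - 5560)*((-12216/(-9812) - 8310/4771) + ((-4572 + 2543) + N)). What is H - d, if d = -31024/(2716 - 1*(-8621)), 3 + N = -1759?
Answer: -7830559743785228806/132679892631 ≈ -5.9018e+7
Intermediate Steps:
N = -1762 (N = -3 - 1759 = -1762)
d = -31024/11337 (d = -31024/(2716 + 8621) = -31024/11337 ≈ -2.7365)
H = -690708309682214/11703263 (H = (21126 - 5560)*((-12216/(-9812) - 8310/4771) + ((-4572 + 2543) - 1762)) = 15566*((-12216*(-1/9812) - 8310*1/4771) + (-2029 - 1762)) = 15566*((3054/2453 - 8310/4771) - 3791) = 15566*(-5813796/11703263 - 3791) = 15566*(-44372883829/11703263) = -690708309682214/11703263 ≈ -5.9018e+7)
H - d = -690708309682214/11703263 - 1*(-31024/11337) = -690708309682214/11703263 + 31024/11337 = -7830559743785228806/132679892631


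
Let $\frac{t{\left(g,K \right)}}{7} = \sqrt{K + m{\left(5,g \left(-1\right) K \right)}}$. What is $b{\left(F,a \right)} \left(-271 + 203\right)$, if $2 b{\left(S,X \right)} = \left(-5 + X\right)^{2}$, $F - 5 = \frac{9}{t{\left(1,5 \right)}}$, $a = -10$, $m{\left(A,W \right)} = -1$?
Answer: $-7650$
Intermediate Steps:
$t{\left(g,K \right)} = 7 \sqrt{-1 + K}$ ($t{\left(g,K \right)} = 7 \sqrt{K - 1} = 7 \sqrt{-1 + K}$)
$F = \frac{79}{14}$ ($F = 5 + \frac{9}{7 \sqrt{-1 + 5}} = 5 + \frac{9}{7 \sqrt{4}} = 5 + \frac{9}{7 \cdot 2} = 5 + \frac{9}{14} = \frac{79}{14} \approx 5.6429$)
$b{\left(S,X \right)} = \frac{\left(-5 + X\right)^{2}}{2}$
$b{\left(F,a \right)} \left(-271 + 203\right) = \frac{\left(-5 - 10\right)^{2}}{2} \left(-271 + 203\right) = \frac{\left(-15\right)^{2}}{2} \left(-68\right) = \frac{1}{2} \cdot 225 \left(-68\right) = \frac{225}{2} \left(-68\right) = -7650$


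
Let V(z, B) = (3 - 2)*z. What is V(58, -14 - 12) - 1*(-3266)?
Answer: 3324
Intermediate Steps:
V(z, B) = z (V(z, B) = 1*z = z)
V(58, -14 - 12) - 1*(-3266) = 58 - 1*(-3266) = 58 + 3266 = 3324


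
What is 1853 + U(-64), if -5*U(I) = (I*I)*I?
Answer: 271409/5 ≈ 54282.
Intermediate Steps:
U(I) = -I³/5 (U(I) = -I*I*I/5 = -I²*I/5 = -I³/5)
1853 + U(-64) = 1853 - ⅕*(-64)³ = 1853 - ⅕*(-262144) = 1853 + 262144/5 = 271409/5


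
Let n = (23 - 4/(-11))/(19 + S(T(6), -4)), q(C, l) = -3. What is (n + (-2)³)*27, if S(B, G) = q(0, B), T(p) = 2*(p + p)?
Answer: -31077/176 ≈ -176.57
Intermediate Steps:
T(p) = 4*p (T(p) = 2*(2*p) = 4*p)
S(B, G) = -3
n = 257/176 (n = (23 - 4/(-11))/(19 - 3) = (23 - 4*(-1/11))/16 = (23 + 4/11)*(1/16) = (257/11)*(1/16) = 257/176 ≈ 1.4602)
(n + (-2)³)*27 = (257/176 + (-2)³)*27 = (257/176 - 8)*27 = -1151/176*27 = -31077/176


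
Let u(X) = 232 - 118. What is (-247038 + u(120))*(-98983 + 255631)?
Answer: -38680150752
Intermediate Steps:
u(X) = 114
(-247038 + u(120))*(-98983 + 255631) = (-247038 + 114)*(-98983 + 255631) = -246924*156648 = -38680150752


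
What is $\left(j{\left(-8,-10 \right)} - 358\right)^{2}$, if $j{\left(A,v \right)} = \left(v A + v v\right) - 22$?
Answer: $40000$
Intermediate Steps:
$j{\left(A,v \right)} = -22 + v^{2} + A v$ ($j{\left(A,v \right)} = \left(A v + v^{2}\right) - 22 = \left(v^{2} + A v\right) - 22 = -22 + v^{2} + A v$)
$\left(j{\left(-8,-10 \right)} - 358\right)^{2} = \left(\left(-22 + \left(-10\right)^{2} - -80\right) - 358\right)^{2} = \left(\left(-22 + 100 + 80\right) - 358\right)^{2} = \left(158 - 358\right)^{2} = \left(-200\right)^{2} = 40000$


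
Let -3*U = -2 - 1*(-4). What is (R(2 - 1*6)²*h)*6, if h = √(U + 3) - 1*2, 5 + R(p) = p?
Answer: -972 + 162*√21 ≈ -229.62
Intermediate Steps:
U = -⅔ (U = -(-2 - 1*(-4))/3 = -(-2 + 4)/3 = -⅓*2 = -⅔ ≈ -0.66667)
R(p) = -5 + p
h = -2 + √21/3 (h = √(-⅔ + 3) - 1*2 = √(7/3) - 2 = √21/3 - 2 = -2 + √21/3 ≈ -0.47247)
(R(2 - 1*6)²*h)*6 = ((-5 + (2 - 1*6))²*(-2 + √21/3))*6 = ((-5 + (2 - 6))²*(-2 + √21/3))*6 = ((-5 - 4)²*(-2 + √21/3))*6 = ((-9)²*(-2 + √21/3))*6 = (81*(-2 + √21/3))*6 = (-162 + 27*√21)*6 = -972 + 162*√21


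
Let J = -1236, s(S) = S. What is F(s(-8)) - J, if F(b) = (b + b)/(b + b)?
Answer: 1237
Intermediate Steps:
F(b) = 1 (F(b) = (2*b)/((2*b)) = (2*b)*(1/(2*b)) = 1)
F(s(-8)) - J = 1 - 1*(-1236) = 1 + 1236 = 1237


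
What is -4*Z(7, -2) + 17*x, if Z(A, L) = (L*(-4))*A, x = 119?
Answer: 1799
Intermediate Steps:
Z(A, L) = -4*A*L (Z(A, L) = (-4*L)*A = -4*A*L)
-4*Z(7, -2) + 17*x = -(-16)*7*(-2) + 17*119 = -4*56 + 2023 = -224 + 2023 = 1799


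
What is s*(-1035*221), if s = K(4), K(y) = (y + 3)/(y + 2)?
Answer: -533715/2 ≈ -2.6686e+5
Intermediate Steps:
K(y) = (3 + y)/(2 + y)
s = 7/6 (s = (3 + 4)/(2 + 4) = 7/6 ≈ 1.1667)
s*(-1035*221) = 7*(-1035*221)/6 = (7/6)*(-228735) = -533715/2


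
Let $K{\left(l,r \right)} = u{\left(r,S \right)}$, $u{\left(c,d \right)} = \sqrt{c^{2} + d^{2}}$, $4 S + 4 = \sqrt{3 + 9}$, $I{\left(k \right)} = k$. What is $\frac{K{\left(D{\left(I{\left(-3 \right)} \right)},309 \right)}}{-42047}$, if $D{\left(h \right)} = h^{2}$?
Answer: $- \frac{\sqrt{381931 - 4 \sqrt{3}}}{84094} \approx -0.0073489$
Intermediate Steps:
$S = -1 + \frac{\sqrt{3}}{2}$ ($S = -1 + \frac{\sqrt{3 + 9}}{4} = -1 + \frac{\sqrt{12}}{4} = -1 + \frac{2 \sqrt{3}}{4} = -1 + \frac{\sqrt{3}}{2} \approx -0.13397$)
$K{\left(l,r \right)} = \sqrt{r^{2} + \left(-1 + \frac{\sqrt{3}}{2}\right)^{2}}$
$\frac{K{\left(D{\left(I{\left(-3 \right)} \right)},309 \right)}}{-42047} = \frac{\frac{1}{2} \sqrt{\left(2 - \sqrt{3}\right)^{2} + 4 \cdot 309^{2}}}{-42047} = \frac{\sqrt{\left(2 - \sqrt{3}\right)^{2} + 4 \cdot 95481}}{2} \left(- \frac{1}{42047}\right) = \frac{\sqrt{\left(2 - \sqrt{3}\right)^{2} + 381924}}{2} \left(- \frac{1}{42047}\right) = \frac{\sqrt{381924 + \left(2 - \sqrt{3}\right)^{2}}}{2} \left(- \frac{1}{42047}\right) = - \frac{\sqrt{381924 + \left(2 - \sqrt{3}\right)^{2}}}{84094}$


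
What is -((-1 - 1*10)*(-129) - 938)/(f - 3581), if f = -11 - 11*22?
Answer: 481/3834 ≈ 0.12546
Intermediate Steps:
f = -253 (f = -11 - 242 = -253)
-((-1 - 1*10)*(-129) - 938)/(f - 3581) = -((-1 - 1*10)*(-129) - 938)/(-253 - 3581) = -((-1 - 10)*(-129) - 938)/(-3834) = -(-11*(-129) - 938)*(-1)/3834 = -(1419 - 938)*(-1)/3834 = -481*(-1)/3834 = -1*(-481/3834) = 481/3834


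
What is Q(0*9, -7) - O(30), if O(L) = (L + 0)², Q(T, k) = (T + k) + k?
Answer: -914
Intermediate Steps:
Q(T, k) = T + 2*k
O(L) = L²
Q(0*9, -7) - O(30) = (0*9 + 2*(-7)) - 1*30² = (0 - 14) - 1*900 = -14 - 900 = -914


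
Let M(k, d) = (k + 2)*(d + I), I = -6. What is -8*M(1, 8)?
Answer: -48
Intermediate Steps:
M(k, d) = (-6 + d)*(2 + k) (M(k, d) = (k + 2)*(d - 6) = (2 + k)*(-6 + d) = (-6 + d)*(2 + k))
-8*M(1, 8) = -8*(-12 - 6*1 + 2*8 + 8*1) = -8*(-12 - 6 + 16 + 8) = -8*6 = -48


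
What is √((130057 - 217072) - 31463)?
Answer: I*√118478 ≈ 344.21*I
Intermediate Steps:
√((130057 - 217072) - 31463) = √(-87015 - 31463) = √(-118478) = I*√118478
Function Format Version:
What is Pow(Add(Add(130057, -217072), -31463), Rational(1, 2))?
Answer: Mul(I, Pow(118478, Rational(1, 2))) ≈ Mul(344.21, I)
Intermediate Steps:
Pow(Add(Add(130057, -217072), -31463), Rational(1, 2)) = Pow(Add(-87015, -31463), Rational(1, 2)) = Pow(-118478, Rational(1, 2)) = Mul(I, Pow(118478, Rational(1, 2)))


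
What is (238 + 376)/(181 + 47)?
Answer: 307/114 ≈ 2.6930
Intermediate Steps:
(238 + 376)/(181 + 47) = 614/228 = 614*(1/228) = 307/114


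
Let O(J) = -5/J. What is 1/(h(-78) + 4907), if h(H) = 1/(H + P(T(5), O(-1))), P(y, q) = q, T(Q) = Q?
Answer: 73/358210 ≈ 0.00020379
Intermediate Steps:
h(H) = 1/(5 + H) (h(H) = 1/(H - 5/(-1)) = 1/(H - 5*(-1)) = 1/(H + 5) = 1/(5 + H))
1/(h(-78) + 4907) = 1/(1/(5 - 78) + 4907) = 1/(1/(-73) + 4907) = 1/(-1/73 + 4907) = 1/(358210/73) = 73/358210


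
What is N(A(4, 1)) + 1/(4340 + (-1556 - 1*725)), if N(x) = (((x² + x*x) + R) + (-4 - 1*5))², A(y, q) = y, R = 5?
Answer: 1614257/2059 ≈ 784.00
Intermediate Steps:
N(x) = (-4 + 2*x²)² (N(x) = (((x² + x*x) + 5) + (-4 - 1*5))² = (((x² + x²) + 5) + (-4 - 5))² = ((2*x² + 5) - 9)² = ((5 + 2*x²) - 9)² = (-4 + 2*x²)²)
N(A(4, 1)) + 1/(4340 + (-1556 - 1*725)) = 4*(-2 + 4²)² + 1/(4340 + (-1556 - 1*725)) = 4*(-2 + 16)² + 1/(4340 + (-1556 - 725)) = 4*14² + 1/(4340 - 2281) = 4*196 + 1/2059 = 784 + 1/2059 = 1614257/2059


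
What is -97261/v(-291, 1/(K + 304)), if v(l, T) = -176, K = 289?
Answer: 97261/176 ≈ 552.62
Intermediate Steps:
-97261/v(-291, 1/(K + 304)) = -97261/(-176) = -97261*(-1/176) = 97261/176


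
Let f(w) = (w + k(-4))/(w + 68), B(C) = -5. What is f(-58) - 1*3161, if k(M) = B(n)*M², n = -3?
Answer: -15874/5 ≈ -3174.8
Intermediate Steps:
k(M) = -5*M²
f(w) = (-80 + w)/(68 + w) (f(w) = (w - 5*(-4)²)/(w + 68) = (w - 5*16)/(68 + w) = (w - 80)/(68 + w) = (-80 + w)/(68 + w))
f(-58) - 1*3161 = (-80 - 58)/(68 - 58) - 1*3161 = -138/10 - 3161 = (⅒)*(-138) - 3161 = -69/5 - 3161 = -15874/5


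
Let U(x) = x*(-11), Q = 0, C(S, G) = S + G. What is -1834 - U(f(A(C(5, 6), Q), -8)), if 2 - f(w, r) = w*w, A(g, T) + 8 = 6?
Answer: -1856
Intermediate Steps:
C(S, G) = G + S
A(g, T) = -2 (A(g, T) = -8 + 6 = -2)
f(w, r) = 2 - w² (f(w, r) = 2 - w*w = 2 - w²)
U(x) = -11*x
-1834 - U(f(A(C(5, 6), Q), -8)) = -1834 - (-11)*(2 - 1*(-2)²) = -1834 - (-11)*(2 - 1*4) = -1834 - (-11)*(2 - 4) = -1834 - (-11)*(-2) = -1834 - 1*22 = -1834 - 22 = -1856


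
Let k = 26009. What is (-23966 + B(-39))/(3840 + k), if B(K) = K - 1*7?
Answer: -24012/29849 ≈ -0.80445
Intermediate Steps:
B(K) = -7 + K (B(K) = K - 7 = -7 + K)
(-23966 + B(-39))/(3840 + k) = (-23966 + (-7 - 39))/(3840 + 26009) = (-23966 - 46)/29849 = -24012*1/29849 = -24012/29849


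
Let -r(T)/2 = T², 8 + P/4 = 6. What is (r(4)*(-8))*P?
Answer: -2048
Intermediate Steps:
P = -8 (P = -32 + 4*6 = -32 + 24 = -8)
r(T) = -2*T²
(r(4)*(-8))*P = (-2*4²*(-8))*(-8) = (-2*16*(-8))*(-8) = -32*(-8)*(-8) = 256*(-8) = -2048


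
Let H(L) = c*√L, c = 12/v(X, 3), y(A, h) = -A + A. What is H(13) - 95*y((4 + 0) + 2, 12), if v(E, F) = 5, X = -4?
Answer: 12*√13/5 ≈ 8.6533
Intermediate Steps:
y(A, h) = 0
c = 12/5 ≈ 2.4000
H(L) = 12*√L/5
H(13) - 95*y((4 + 0) + 2, 12) = 12*√13/5 - 95*0 = 12*√13/5 + 0 = 12*√13/5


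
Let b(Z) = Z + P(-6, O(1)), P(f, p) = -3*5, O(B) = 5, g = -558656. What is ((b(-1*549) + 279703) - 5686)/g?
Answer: -273453/558656 ≈ -0.48948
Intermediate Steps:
P(f, p) = -15
b(Z) = -15 + Z (b(Z) = Z - 15 = -15 + Z)
((b(-1*549) + 279703) - 5686)/g = (((-15 - 1*549) + 279703) - 5686)/(-558656) = (((-15 - 549) + 279703) - 5686)*(-1/558656) = ((-564 + 279703) - 5686)*(-1/558656) = (279139 - 5686)*(-1/558656) = 273453*(-1/558656) = -273453/558656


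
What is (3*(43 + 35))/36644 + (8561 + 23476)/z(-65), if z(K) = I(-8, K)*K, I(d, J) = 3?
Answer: -195653033/1190930 ≈ -164.29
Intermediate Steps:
z(K) = 3*K
(3*(43 + 35))/36644 + (8561 + 23476)/z(-65) = (3*(43 + 35))/36644 + (8561 + 23476)/((3*(-65))) = (3*78)*(1/36644) + 32037/(-195) = 234*(1/36644) + 32037*(-1/195) = 117/18322 - 10679/65 = -195653033/1190930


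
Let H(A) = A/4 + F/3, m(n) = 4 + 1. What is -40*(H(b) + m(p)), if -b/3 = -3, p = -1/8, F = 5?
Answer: -1070/3 ≈ -356.67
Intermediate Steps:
p = -⅛ (p = -1*⅛ = -⅛ ≈ -0.12500)
b = 9 (b = -3*(-3) = 9)
m(n) = 5
H(A) = 5/3 + A/4 (H(A) = A/4 + 5/3 = 5/3 + A/4)
-40*(H(b) + m(p)) = -40*((5/3 + (¼)*9) + 5) = -40*((5/3 + 9/4) + 5) = -40*(47/12 + 5) = -40*107/12 = -1070/3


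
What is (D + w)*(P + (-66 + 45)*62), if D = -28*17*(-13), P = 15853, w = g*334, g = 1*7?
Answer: 124061826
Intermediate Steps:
g = 7
w = 2338 (w = 7*334 = 2338)
D = 6188 (D = -476*(-13) = 6188)
(D + w)*(P + (-66 + 45)*62) = (6188 + 2338)*(15853 + (-66 + 45)*62) = 8526*(15853 - 21*62) = 8526*(15853 - 1302) = 8526*14551 = 124061826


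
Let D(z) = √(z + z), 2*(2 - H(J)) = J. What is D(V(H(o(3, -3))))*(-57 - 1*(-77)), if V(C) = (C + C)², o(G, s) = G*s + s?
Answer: 320*√2 ≈ 452.55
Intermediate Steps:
o(G, s) = s + G*s
H(J) = 2 - J/2
V(C) = 4*C² (V(C) = (2*C)² = 4*C²)
D(z) = √2*√z (D(z) = √(2*z) = √2*√z)
D(V(H(o(3, -3))))*(-57 - 1*(-77)) = (√2*√(4*(2 - (-3)*(1 + 3)/2)²))*(-57 - 1*(-77)) = (√2*√(4*(2 - (-3)*4/2)²))*(-57 + 77) = (√2*√(4*(2 - ½*(-12))²))*20 = (√2*√(4*(2 + 6)²))*20 = (√2*√(4*8²))*20 = (√2*√(4*64))*20 = (√2*√256)*20 = (√2*16)*20 = (16*√2)*20 = 320*√2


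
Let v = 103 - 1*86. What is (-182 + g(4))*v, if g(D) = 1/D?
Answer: -12359/4 ≈ -3089.8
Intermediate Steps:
v = 17 (v = 103 - 86 = 17)
(-182 + g(4))*v = (-182 + 1/4)*17 = (-182 + ¼)*17 = -727/4*17 = -12359/4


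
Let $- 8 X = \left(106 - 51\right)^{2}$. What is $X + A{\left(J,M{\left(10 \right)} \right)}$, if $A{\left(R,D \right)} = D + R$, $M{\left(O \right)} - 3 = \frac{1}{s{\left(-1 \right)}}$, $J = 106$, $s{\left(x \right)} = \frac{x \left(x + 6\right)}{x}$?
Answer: $- \frac{10757}{40} \approx -268.92$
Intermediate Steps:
$X = - \frac{3025}{8}$ ($X = - \frac{\left(106 - 51\right)^{2}}{8} = - \frac{55^{2}}{8} = \left(- \frac{1}{8}\right) 3025 = - \frac{3025}{8} \approx -378.13$)
$s{\left(x \right)} = 6 + x$ ($s{\left(x \right)} = \frac{x \left(6 + x\right)}{x} = 6 + x$)
$M{\left(O \right)} = \frac{16}{5}$ ($M{\left(O \right)} = 3 + \frac{1}{6 - 1} = 3 + \frac{1}{5} = \frac{16}{5}$)
$X + A{\left(J,M{\left(10 \right)} \right)} = - \frac{3025}{8} + \left(\frac{16}{5} + 106\right) = - \frac{3025}{8} + \frac{546}{5} = - \frac{10757}{40}$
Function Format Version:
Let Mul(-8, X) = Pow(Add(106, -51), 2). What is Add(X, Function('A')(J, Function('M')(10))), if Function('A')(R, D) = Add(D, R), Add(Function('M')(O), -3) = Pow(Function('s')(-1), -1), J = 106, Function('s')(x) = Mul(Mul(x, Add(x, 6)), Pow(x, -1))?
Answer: Rational(-10757, 40) ≈ -268.92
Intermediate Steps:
X = Rational(-3025, 8) (X = Mul(Rational(-1, 8), Pow(Add(106, -51), 2)) = Mul(Rational(-1, 8), Pow(55, 2)) = Mul(Rational(-1, 8), 3025) = Rational(-3025, 8) ≈ -378.13)
Function('s')(x) = Add(6, x) (Function('s')(x) = Mul(Mul(x, Add(6, x)), Pow(x, -1)) = Add(6, x))
Function('M')(O) = Rational(16, 5) (Function('M')(O) = Add(3, Pow(Add(6, -1), -1)) = Add(3, Pow(5, -1)) = Add(3, Rational(1, 5)) = Rational(16, 5))
Add(X, Function('A')(J, Function('M')(10))) = Add(Rational(-3025, 8), Add(Rational(16, 5), 106)) = Add(Rational(-3025, 8), Rational(546, 5)) = Rational(-10757, 40)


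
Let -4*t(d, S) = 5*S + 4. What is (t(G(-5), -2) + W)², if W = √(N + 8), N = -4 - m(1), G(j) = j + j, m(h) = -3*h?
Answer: 37/4 + 3*√7 ≈ 17.187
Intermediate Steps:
G(j) = 2*j
N = -1 (N = -4 - (-3) = -4 - 1*(-3) = -4 + 3 = -1)
t(d, S) = -1 - 5*S/4 (t(d, S) = -(5*S + 4)/4 = -(4 + 5*S)/4 = -1 - 5*S/4)
W = √7 (W = √(-1 + 8) = √7 ≈ 2.6458)
(t(G(-5), -2) + W)² = ((-1 - 5/4*(-2)) + √7)² = ((-1 + 5/2) + √7)² = (3/2 + √7)²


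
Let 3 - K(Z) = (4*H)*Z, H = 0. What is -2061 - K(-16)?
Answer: -2064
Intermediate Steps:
K(Z) = 3 (K(Z) = 3 - 4*0*Z = 3 - 0*Z = 3 - 1*0 = 3 + 0 = 3)
-2061 - K(-16) = -2061 - 1*3 = -2061 - 3 = -2064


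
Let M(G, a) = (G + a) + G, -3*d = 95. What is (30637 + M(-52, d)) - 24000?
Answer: 19504/3 ≈ 6501.3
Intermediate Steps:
d = -95/3 (d = -⅓*95 = -95/3 ≈ -31.667)
M(G, a) = a + 2*G
(30637 + M(-52, d)) - 24000 = (30637 + (-95/3 + 2*(-52))) - 24000 = (30637 + (-95/3 - 104)) - 24000 = (30637 - 407/3) - 24000 = 91504/3 - 24000 = 19504/3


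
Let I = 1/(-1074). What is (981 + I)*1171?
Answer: 1233757403/1074 ≈ 1.1488e+6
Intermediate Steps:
I = -1/1074 ≈ -0.00093110
(981 + I)*1171 = (981 - 1/1074)*1171 = (1053593/1074)*1171 = 1233757403/1074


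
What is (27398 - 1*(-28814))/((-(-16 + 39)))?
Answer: -2444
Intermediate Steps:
(27398 - 1*(-28814))/((-(-16 + 39))) = (27398 + 28814)/((-1*23)) = 56212/(-23) = 56212*(-1/23) = -2444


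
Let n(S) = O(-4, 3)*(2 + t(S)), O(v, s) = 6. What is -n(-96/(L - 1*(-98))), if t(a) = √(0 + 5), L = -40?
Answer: -12 - 6*√5 ≈ -25.416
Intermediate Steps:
t(a) = √5
n(S) = 12 + 6*√5 (n(S) = 6*(2 + √5) = 12 + 6*√5)
-n(-96/(L - 1*(-98))) = -(12 + 6*√5) = -12 - 6*√5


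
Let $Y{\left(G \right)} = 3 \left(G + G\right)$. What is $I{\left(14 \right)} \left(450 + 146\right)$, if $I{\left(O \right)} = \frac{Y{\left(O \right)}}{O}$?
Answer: $3576$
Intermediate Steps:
$Y{\left(G \right)} = 6 G$ ($Y{\left(G \right)} = 3 \cdot 2 G = 6 G$)
$I{\left(O \right)} = 6$ ($I{\left(O \right)} = \frac{6 O}{O} = 6$)
$I{\left(14 \right)} \left(450 + 146\right) = 6 \left(450 + 146\right) = 6 \cdot 596 = 3576$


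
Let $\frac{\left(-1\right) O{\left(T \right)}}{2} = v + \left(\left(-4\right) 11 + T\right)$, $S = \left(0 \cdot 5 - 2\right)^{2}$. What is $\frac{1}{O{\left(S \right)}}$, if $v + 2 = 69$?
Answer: $- \frac{1}{54} \approx -0.018519$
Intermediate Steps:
$v = 67$ ($v = -2 + 69 = 67$)
$S = 4$ ($S = \left(0 - 2\right)^{2} = \left(-2\right)^{2} = 4$)
$O{\left(T \right)} = -46 - 2 T$ ($O{\left(T \right)} = - 2 \left(67 + \left(\left(-4\right) 11 + T\right)\right) = - 2 \left(67 + \left(-44 + T\right)\right) = - 2 \left(23 + T\right) = -46 - 2 T$)
$\frac{1}{O{\left(S \right)}} = \frac{1}{-46 - 8} = \frac{1}{-54} = - \frac{1}{54}$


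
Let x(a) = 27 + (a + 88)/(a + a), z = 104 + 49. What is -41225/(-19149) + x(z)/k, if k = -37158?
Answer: 14199387041/6597902844 ≈ 2.1521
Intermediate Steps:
z = 153
x(a) = 27 + (88 + a)/(2*a) (x(a) = 27 + (88 + a)/((2*a)) = 27 + (88 + a)*(1/(2*a)) = 27 + (88 + a)/(2*a))
-41225/(-19149) + x(z)/k = -41225/(-19149) + (55/2 + 44/153)/(-37158) = -41225*(-1/19149) + (55/2 + 44*(1/153))*(-1/37158) = 41225/19149 + (55/2 + 44/153)*(-1/37158) = 41225/19149 + (8503/306)*(-1/37158) = 41225/19149 - 773/1033668 = 14199387041/6597902844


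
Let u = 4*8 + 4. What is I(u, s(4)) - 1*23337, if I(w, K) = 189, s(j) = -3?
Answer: -23148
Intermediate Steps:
u = 36 (u = 32 + 4 = 36)
I(u, s(4)) - 1*23337 = 189 - 1*23337 = 189 - 23337 = -23148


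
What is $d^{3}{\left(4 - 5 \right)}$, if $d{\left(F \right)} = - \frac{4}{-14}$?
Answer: $\frac{8}{343} \approx 0.023324$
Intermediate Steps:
$d{\left(F \right)} = \frac{2}{7}$ ($d{\left(F \right)} = \left(-4\right) \left(- \frac{1}{14}\right) = \frac{2}{7}$)
$d^{3}{\left(4 - 5 \right)} = \left(\frac{2}{7}\right)^{3} = \frac{8}{343}$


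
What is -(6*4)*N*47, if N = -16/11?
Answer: 18048/11 ≈ 1640.7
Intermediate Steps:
N = -16/11 (N = -16*1/11 = -16/11 ≈ -1.4545)
-(6*4)*N*47 = -(6*4)*(-16/11)*47 = -24*(-16/11)*47 = -(-384)*47/11 = -1*(-18048/11) = 18048/11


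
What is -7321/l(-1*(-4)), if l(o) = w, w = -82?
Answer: 7321/82 ≈ 89.281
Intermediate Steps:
l(o) = -82
-7321/l(-1*(-4)) = -7321/(-82) = -7321*(-1/82) = 7321/82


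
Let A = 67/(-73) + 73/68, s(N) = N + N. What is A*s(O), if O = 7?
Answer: 5411/2482 ≈ 2.1801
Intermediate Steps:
s(N) = 2*N
A = 773/4964 (A = 67*(-1/73) + 73*(1/68) = -67/73 + 73/68 = 773/4964 ≈ 0.15572)
A*s(O) = 773*(2*7)/4964 = (773/4964)*14 = 5411/2482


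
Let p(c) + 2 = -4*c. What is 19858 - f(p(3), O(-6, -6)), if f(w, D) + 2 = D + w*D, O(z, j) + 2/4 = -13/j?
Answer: 59645/3 ≈ 19882.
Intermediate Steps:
O(z, j) = -½ - 13/j
p(c) = -2 - 4*c
f(w, D) = -2 + D + D*w (f(w, D) = -2 + (D + w*D) = -2 + (D + D*w) = -2 + D + D*w)
19858 - f(p(3), O(-6, -6)) = 19858 - (-2 + (½)*(-26 - 1*(-6))/(-6) + ((½)*(-26 - 1*(-6))/(-6))*(-2 - 4*3)) = 19858 - (-2 + (½)*(-⅙)*(-26 + 6) + ((½)*(-⅙)*(-26 + 6))*(-2 - 12)) = 19858 - (-2 + (½)*(-⅙)*(-20) + ((½)*(-⅙)*(-20))*(-14)) = 19858 - (-2 + 5/3 + (5/3)*(-14)) = 19858 - (-2 + 5/3 - 70/3) = 19858 - 1*(-71/3) = 19858 + 71/3 = 59645/3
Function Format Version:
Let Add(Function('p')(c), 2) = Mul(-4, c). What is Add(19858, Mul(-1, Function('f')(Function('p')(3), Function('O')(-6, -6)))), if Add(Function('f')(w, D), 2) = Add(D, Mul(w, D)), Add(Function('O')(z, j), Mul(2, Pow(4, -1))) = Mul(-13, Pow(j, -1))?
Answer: Rational(59645, 3) ≈ 19882.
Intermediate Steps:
Function('O')(z, j) = Add(Rational(-1, 2), Mul(-13, Pow(j, -1)))
Function('p')(c) = Add(-2, Mul(-4, c))
Function('f')(w, D) = Add(-2, D, Mul(D, w)) (Function('f')(w, D) = Add(-2, Add(D, Mul(w, D))) = Add(-2, Add(D, Mul(D, w))) = Add(-2, D, Mul(D, w)))
Add(19858, Mul(-1, Function('f')(Function('p')(3), Function('O')(-6, -6)))) = Add(19858, Mul(-1, Add(-2, Mul(Rational(1, 2), Pow(-6, -1), Add(-26, Mul(-1, -6))), Mul(Mul(Rational(1, 2), Pow(-6, -1), Add(-26, Mul(-1, -6))), Add(-2, Mul(-4, 3)))))) = Add(19858, Mul(-1, Add(-2, Mul(Rational(1, 2), Rational(-1, 6), Add(-26, 6)), Mul(Mul(Rational(1, 2), Rational(-1, 6), Add(-26, 6)), Add(-2, -12))))) = Add(19858, Mul(-1, Add(-2, Mul(Rational(1, 2), Rational(-1, 6), -20), Mul(Mul(Rational(1, 2), Rational(-1, 6), -20), -14)))) = Add(19858, Mul(-1, Add(-2, Rational(5, 3), Mul(Rational(5, 3), -14)))) = Add(19858, Mul(-1, Add(-2, Rational(5, 3), Rational(-70, 3)))) = Add(19858, Mul(-1, Rational(-71, 3))) = Add(19858, Rational(71, 3)) = Rational(59645, 3)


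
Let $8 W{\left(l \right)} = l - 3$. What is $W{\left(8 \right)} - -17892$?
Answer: $\frac{143141}{8} \approx 17893.0$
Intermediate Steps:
$W{\left(l \right)} = - \frac{3}{8} + \frac{l}{8}$ ($W{\left(l \right)} = \frac{l - 3}{8} = \frac{-3 + l}{8} = - \frac{3}{8} + \frac{l}{8}$)
$W{\left(8 \right)} - -17892 = \left(- \frac{3}{8} + \frac{1}{8} \cdot 8\right) - -17892 = \left(- \frac{3}{8} + 1\right) + 17892 = \frac{5}{8} + 17892 = \frac{143141}{8}$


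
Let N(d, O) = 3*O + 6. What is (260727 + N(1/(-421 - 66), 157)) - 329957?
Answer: -68753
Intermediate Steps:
N(d, O) = 6 + 3*O
(260727 + N(1/(-421 - 66), 157)) - 329957 = (260727 + (6 + 3*157)) - 329957 = (260727 + (6 + 471)) - 329957 = (260727 + 477) - 329957 = 261204 - 329957 = -68753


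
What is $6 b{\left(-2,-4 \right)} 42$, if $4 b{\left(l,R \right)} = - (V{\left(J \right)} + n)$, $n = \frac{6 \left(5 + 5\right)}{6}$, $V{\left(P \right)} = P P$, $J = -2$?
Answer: $-882$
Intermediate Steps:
$V{\left(P \right)} = P^{2}$
$n = 10$ ($n = 6 \cdot 10 \cdot \frac{1}{6} = 60 \cdot \frac{1}{6} = 10$)
$b{\left(l,R \right)} = - \frac{7}{2}$ ($b{\left(l,R \right)} = \frac{\left(-1\right) \left(\left(-2\right)^{2} + 10\right)}{4} = \frac{\left(-1\right) \left(4 + 10\right)}{4} = \frac{\left(-1\right) 14}{4} = \frac{1}{4} \left(-14\right) = - \frac{7}{2}$)
$6 b{\left(-2,-4 \right)} 42 = 6 \left(- \frac{7}{2}\right) 42 = \left(-21\right) 42 = -882$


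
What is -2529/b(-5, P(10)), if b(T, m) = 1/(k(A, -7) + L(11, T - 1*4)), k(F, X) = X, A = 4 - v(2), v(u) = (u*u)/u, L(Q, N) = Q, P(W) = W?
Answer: -10116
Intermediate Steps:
v(u) = u (v(u) = u**2/u = u)
A = 2 (A = 4 - 1*2 = 4 - 2 = 2)
b(T, m) = 1/4 (b(T, m) = 1/(-7 + 11) = 1/4)
-2529/b(-5, P(10)) = -2529/1/4 = -2529*4 = -10116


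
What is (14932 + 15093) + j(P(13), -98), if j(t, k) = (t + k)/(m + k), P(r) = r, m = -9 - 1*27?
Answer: 4023435/134 ≈ 30026.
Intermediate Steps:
m = -36 (m = -9 - 27 = -36)
j(t, k) = (k + t)/(-36 + k) (j(t, k) = (t + k)/(-36 + k) = (k + t)/(-36 + k))
(14932 + 15093) + j(P(13), -98) = (14932 + 15093) + (-98 + 13)/(-36 - 98) = 30025 - 85/(-134) = 30025 - 1/134*(-85) = 30025 + 85/134 = 4023435/134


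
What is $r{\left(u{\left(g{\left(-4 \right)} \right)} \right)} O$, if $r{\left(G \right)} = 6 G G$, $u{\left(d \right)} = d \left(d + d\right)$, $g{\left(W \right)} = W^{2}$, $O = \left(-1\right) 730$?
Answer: $-1148190720$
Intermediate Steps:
$O = -730$
$u{\left(d \right)} = 2 d^{2}$ ($u{\left(d \right)} = d 2 d = 2 d^{2}$)
$r{\left(G \right)} = 6 G^{2}$
$r{\left(u{\left(g{\left(-4 \right)} \right)} \right)} O = 6 \left(2 \left(\left(-4\right)^{2}\right)^{2}\right)^{2} \left(-730\right) = 6 \left(2 \cdot 16^{2}\right)^{2} \left(-730\right) = 6 \left(2 \cdot 256\right)^{2} \left(-730\right) = 6 \cdot 512^{2} \left(-730\right) = 6 \cdot 262144 \left(-730\right) = 1572864 \left(-730\right) = -1148190720$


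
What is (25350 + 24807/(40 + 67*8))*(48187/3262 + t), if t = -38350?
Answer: -203225008032199/208768 ≈ -9.7345e+8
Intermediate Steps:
(25350 + 24807/(40 + 67*8))*(48187/3262 + t) = (25350 + 24807/(40 + 67*8))*(48187/3262 - 38350) = (25350 + 24807/(40 + 536))*(48187*(1/3262) - 38350) = (25350 + 24807/576)*(48187/3262 - 38350) = (25350 + 24807*(1/576))*(-125049513/3262) = (25350 + 8269/192)*(-125049513/3262) = (4875469/192)*(-125049513/3262) = -203225008032199/208768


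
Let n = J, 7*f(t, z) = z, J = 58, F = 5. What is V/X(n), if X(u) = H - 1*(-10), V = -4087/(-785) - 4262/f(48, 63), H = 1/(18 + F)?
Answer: -76104401/1632015 ≈ -46.632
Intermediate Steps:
f(t, z) = z/7
H = 1/23 (H = 1/(18 + 5) = 1/23 ≈ 0.043478)
n = 58
V = -3308887/7065 (V = -4087/(-785) - 4262/((⅐)*63) = -4087*(-1/785) - 4262/9 = 4087/785 - 4262*⅑ = 4087/785 - 4262/9 = -3308887/7065 ≈ -468.35)
X(u) = 231/23 (X(u) = 1/23 - 1*(-10) = 1/23 + 10 = 231/23)
V/X(n) = -3308887/(7065*231/23) = -3308887/7065*23/231 = -76104401/1632015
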